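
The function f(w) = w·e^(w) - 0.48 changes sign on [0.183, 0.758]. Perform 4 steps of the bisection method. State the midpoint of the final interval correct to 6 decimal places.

0.344719

f(0.183000) = -0.260251, f(0.758000) = 1.137575 (opposite signs)
step 1: m = 0.470500, f(m) = 0.273174 > 0 → root in [0.183000, 0.470500]
step 2: m = 0.326750, f(m) = -0.026976 < 0 → root in [0.326750, 0.470500]
step 3: m = 0.398625, f(m) = 0.113861 > 0 → root in [0.326750, 0.398625]
step 4: m = 0.362687, f(m) = 0.041250 > 0 → root in [0.326750, 0.362687]
Midpoint of [0.326750, 0.362687] = 0.344719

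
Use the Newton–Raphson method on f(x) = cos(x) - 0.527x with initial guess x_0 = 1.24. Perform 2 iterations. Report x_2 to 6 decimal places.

1.009712

Newton update: x ← x − f(x)/f'(x).
f'(x) = -sin(x) - 0.527
x_0 = 1.240000: f = -0.328684, f' = -1.472784 → x_1 = 1.240000 - (-0.328684)/(-1.472784) = 1.016828
x_1 = 1.016828: f = -0.009803, f' = -1.377444 → x_2 = 1.016828 - (-0.009803)/(-1.377444) = 1.009712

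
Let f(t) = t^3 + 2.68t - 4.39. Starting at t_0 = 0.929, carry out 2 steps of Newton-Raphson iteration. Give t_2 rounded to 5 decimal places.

f'(t) = 3t^2 + 2.68
t_0 = 0.929000: f = -1.098515, f' = 5.269123 → t_1 = 0.929000 - (-1.098515)/(5.269123) = 1.137482
t_1 = 1.137482: f = 0.130197, f' = 6.561593 → t_2 = 1.137482 - (0.130197)/(6.561593) = 1.117639

1.11764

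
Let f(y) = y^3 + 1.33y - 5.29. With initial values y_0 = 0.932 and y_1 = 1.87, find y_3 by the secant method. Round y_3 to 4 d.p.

f(y_0) = -3.240882, f(y_1) = 3.736303
y_2 = 1.870000 - (3.736303)·(1.870000 - 0.932000)/(3.736303 - (-3.240882)) = 1.367698; f(y_2) = -0.912547
y_3 = 1.367698 - (-0.912547)·(1.367698 - 1.870000)/(-0.912547 - (3.736303)) = 1.466298; f(y_3) = -0.187242

1.4663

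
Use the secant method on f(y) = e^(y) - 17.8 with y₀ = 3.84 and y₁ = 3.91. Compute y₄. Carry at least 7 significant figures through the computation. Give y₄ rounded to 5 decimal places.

2.90428

f(y_0) = 28.725474, f(y_1) = 32.098952
y_2 = 3.910000 - (32.098952)·(3.910000 - 3.840000)/(32.098952 - (28.725474)) = 3.243944; f(y_2) = 7.834613
y_3 = 3.243944 - (7.834613)·(3.243944 - 3.910000)/(7.834613 - (32.098952)) = 3.028883; f(y_3) = 2.874132
y_4 = 3.028883 - (2.874132)·(3.028883 - 3.243944)/(2.874132 - (7.834613)) = 2.904276; f(y_4) = 0.452026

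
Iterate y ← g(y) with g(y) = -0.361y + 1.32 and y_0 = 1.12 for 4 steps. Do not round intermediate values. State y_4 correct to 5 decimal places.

y_1 = g(1.120000) = 0.915680
y_2 = g(0.915680) = 0.989440
y_3 = g(0.989440) = 0.962812
y_4 = g(0.962812) = 0.972425

0.97242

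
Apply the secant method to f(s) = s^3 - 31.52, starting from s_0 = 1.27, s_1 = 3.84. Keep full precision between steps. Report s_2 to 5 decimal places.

2.65786

f(s_0) = -29.471617, f(s_1) = 25.103104
s_2 = 3.840000 - (25.103104)·(3.840000 - 1.270000)/(25.103104 - (-29.471617)) = 2.657860; f(s_2) = -12.744299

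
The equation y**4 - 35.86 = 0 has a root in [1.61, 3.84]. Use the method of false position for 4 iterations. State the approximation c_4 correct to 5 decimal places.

2.34182

f(1.610000) = -29.141018, f(3.840000) = 181.572719
step 1: c = 1.918402, f(c) = -22.315650 < 0 → new bracket [1.918402, 3.840000]
step 2: c = 2.128721, f(c) = -15.325923 < 0 → new bracket [2.128721, 3.840000]
step 3: c = 2.261921, f(c) = -9.683593 < 0 → new bracket [2.261921, 3.840000]
step 4: c = 2.341822, f(c) = -5.784322 < 0 → new bracket [2.341822, 3.840000]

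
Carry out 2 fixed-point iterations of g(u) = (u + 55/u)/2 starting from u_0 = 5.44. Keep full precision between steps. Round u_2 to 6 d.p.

u_1 = g(5.440000) = 7.775147
u_2 = g(7.775147) = 7.424484

7.424484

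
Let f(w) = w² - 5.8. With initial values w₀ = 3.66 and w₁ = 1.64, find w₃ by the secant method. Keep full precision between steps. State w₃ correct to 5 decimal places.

Secant update: w_(k+1) = w_k − f(w_k)·(w_k − w_(k-1))/(f(w_k) − f(w_(k-1))).
f(w_0) = 7.595600, f(w_1) = -3.110400
w_2 = 1.640000 - (-3.110400)·(1.640000 - 3.660000)/(-3.110400 - (7.595600)) = 2.226868; f(w_2) = -0.841059
w_3 = 2.226868 - (-0.841059)·(2.226868 - 1.640000)/(-0.841059 - (-3.110400)) = 2.444372; f(w_3) = 0.174954

2.44437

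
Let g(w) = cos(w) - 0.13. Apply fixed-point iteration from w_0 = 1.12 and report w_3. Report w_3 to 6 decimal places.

0.549554

w_1 = g(1.120000) = 0.305682
w_2 = g(0.305682) = 0.823642
w_3 = g(0.823642) = 0.549554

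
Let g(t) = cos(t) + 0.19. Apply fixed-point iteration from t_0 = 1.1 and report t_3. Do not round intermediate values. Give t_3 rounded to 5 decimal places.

t_1 = g(1.100000) = 0.643596
t_2 = g(0.643596) = 0.989943
t_3 = g(0.989943) = 0.738738

0.73874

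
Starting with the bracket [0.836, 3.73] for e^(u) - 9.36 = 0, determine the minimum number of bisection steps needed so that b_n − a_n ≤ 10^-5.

Initial width b − a = 3.73 − 0.836 = 2.894000.
After n steps the width is (b−a)/2^n; need (b−a)/2^n ≤ 10^-5.
So n ≥ log₂(2.894000/10^-5) = log₂(289400.0000) ≈ 18.1427.
Hence n = 19.

19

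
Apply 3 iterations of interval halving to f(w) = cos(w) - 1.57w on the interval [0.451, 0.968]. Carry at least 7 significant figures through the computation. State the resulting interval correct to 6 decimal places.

[0.515625, 0.580250]

f(0.451000) = 0.191942, f(0.968000) = -0.952812 (opposite signs)
step 1: m = 0.709500, f(m) = -0.355227 < 0 → root in [0.451000, 0.709500]
step 2: m = 0.580250, f(m) = -0.074667 < 0 → root in [0.451000, 0.580250]
step 3: m = 0.515625, f(m) = 0.060453 > 0 → root in [0.515625, 0.580250]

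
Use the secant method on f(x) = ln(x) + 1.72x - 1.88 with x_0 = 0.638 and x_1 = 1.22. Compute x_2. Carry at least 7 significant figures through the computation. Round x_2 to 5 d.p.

f(x_0) = -1.232057, f(x_1) = 0.417251
x_2 = 1.220000 - (0.417251)·(1.220000 - 0.638000)/(0.417251 - (-1.232057)) = 1.072762; f(x_2) = 0.035389

1.07276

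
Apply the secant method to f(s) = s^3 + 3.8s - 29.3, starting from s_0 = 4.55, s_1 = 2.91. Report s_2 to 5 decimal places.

2.77150

f(s_0) = 82.186375, f(s_1) = 6.400171
s_2 = 2.910000 - (6.400171)·(2.910000 - 4.550000)/(6.400171 - (82.186375)) = 2.771501; f(s_2) = 2.520218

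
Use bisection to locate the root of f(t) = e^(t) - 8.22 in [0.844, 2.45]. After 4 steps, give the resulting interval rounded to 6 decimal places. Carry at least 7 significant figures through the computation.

[2.048500, 2.148875]

f(0.844000) = -5.894349, f(2.450000) = 3.368347 (opposite signs)
step 1: m = 1.647000, f(m) = -3.028618 < 0 → root in [1.647000, 2.450000]
step 2: m = 2.048500, f(m) = -0.463742 < 0 → root in [2.048500, 2.450000]
step 3: m = 2.249250, f(m) = 1.260623 > 0 → root in [2.048500, 2.249250]
step 4: m = 2.148875, f(m) = 0.355206 > 0 → root in [2.048500, 2.148875]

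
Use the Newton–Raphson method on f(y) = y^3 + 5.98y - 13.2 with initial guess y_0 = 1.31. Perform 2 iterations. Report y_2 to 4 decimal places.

1.5658

Newton update: y ← y − f(y)/f'(y).
f'(y) = 3y^2 + 5.98
y_0 = 1.310000: f = -3.118109, f' = 11.128300 → y_1 = 1.310000 - (-3.118109)/(11.128300) = 1.590196
y_1 = 1.590196: f = 0.330542, f' = 13.566173 → y_2 = 1.590196 - (0.330542)/(13.566173) = 1.565831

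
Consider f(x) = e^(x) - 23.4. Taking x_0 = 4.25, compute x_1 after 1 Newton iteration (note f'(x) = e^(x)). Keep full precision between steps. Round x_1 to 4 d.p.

3.5838

x_0 = 4.250000: f = 46.705412, f' = 70.105412 → x_1 = 4.250000 - (46.705412)/(70.105412) = 3.583783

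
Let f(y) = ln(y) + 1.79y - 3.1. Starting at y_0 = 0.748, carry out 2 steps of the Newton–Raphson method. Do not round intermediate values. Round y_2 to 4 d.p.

f'(y) = 1/y + 1.79
y_0 = 0.748000: f = -2.051432, f' = 3.126898 → y_1 = 0.748000 - (-2.051432)/(3.126898) = 1.404060
y_1 = 1.404060: f = -0.247365, f' = 2.502220 → y_2 = 1.404060 - (-0.247365)/(2.502220) = 1.502918

1.5029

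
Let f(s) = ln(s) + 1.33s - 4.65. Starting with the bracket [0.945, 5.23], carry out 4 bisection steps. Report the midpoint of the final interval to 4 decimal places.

f(0.945000) = -3.449720, f(5.230000) = 3.960311 (opposite signs)
step 1: m = 3.087500, f(m) = 0.583737 > 0 → root in [0.945000, 3.087500]
step 2: m = 2.016250, f(m) = -1.267148 < 0 → root in [2.016250, 3.087500]
step 3: m = 2.551875, f(m) = -0.319178 < 0 → root in [2.551875, 3.087500]
step 4: m = 2.819688, f(m) = 0.136810 > 0 → root in [2.551875, 2.819688]
Midpoint of [2.551875, 2.819688] = 2.685781

2.6858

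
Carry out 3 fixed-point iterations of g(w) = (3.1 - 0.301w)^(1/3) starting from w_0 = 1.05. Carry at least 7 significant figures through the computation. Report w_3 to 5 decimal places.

w_1 = g(1.050000) = 1.406762
w_2 = g(1.406762) = 1.388436
w_3 = g(1.388436) = 1.389389

1.38939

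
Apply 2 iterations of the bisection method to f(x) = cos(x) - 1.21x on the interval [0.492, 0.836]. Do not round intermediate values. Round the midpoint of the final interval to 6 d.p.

f(0.492000) = 0.286070, f(0.836000) = -0.341124 (opposite signs)
step 1: m = 0.664000, f(m) = -0.015907 < 0 → root in [0.492000, 0.664000]
step 2: m = 0.578000, f(m) = 0.138177 > 0 → root in [0.578000, 0.664000]
Midpoint of [0.578000, 0.664000] = 0.621000

0.621000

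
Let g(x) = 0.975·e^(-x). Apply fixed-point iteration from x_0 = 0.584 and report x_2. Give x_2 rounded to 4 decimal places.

0.5661

x_1 = g(0.584000) = 0.543722
x_2 = g(0.543722) = 0.566069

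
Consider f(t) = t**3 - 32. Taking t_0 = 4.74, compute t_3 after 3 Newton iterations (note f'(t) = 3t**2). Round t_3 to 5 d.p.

3.17576

t_0 = 4.740000: f = 74.496424, f' = 67.402800 → t_1 = 4.740000 - (74.496424)/(67.402800) = 3.634758
t_1 = 3.634758: f = 16.020470, f' = 39.634391 → t_2 = 3.634758 - (16.020470)/(39.634391) = 3.230551
t_2 = 3.230551: f = 1.715529, f' = 31.309388 → t_3 = 3.230551 - (1.715529)/(31.309388) = 3.175759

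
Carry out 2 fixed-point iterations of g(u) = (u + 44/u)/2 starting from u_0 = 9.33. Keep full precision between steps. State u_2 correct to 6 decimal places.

u_1 = g(9.330000) = 7.022985
u_2 = g(7.022985) = 6.644064

6.644064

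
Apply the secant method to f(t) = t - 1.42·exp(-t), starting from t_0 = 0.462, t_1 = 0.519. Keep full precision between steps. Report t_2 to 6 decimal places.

0.693402

Secant update: t_(k+1) = t_k − f(t_k)·(t_k − t_(k-1))/(f(t_k) − f(t_(k-1))).
f(t_0) = -0.432632, f(t_1) = -0.326064
t_2 = 0.519000 - (-0.326064)·(0.519000 - 0.462000)/(-0.326064 - (-0.432632)) = 0.693402; f(t_2) = -0.016417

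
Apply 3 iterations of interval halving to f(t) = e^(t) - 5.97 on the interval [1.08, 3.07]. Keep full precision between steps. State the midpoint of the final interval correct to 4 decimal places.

1.7019

f(1.080000) = -3.025320, f(3.070000) = 15.571903 (opposite signs)
step 1: m = 2.075000, f(m) = 1.994546 > 0 → root in [1.080000, 2.075000]
step 2: m = 1.577500, f(m) = -1.127166 < 0 → root in [1.577500, 2.075000]
step 3: m = 1.826250, f(m) = 0.240553 > 0 → root in [1.577500, 1.826250]
Midpoint of [1.577500, 1.826250] = 1.701875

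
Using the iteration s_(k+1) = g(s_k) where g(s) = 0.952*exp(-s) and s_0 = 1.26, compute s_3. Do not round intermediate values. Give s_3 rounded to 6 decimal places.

0.460290

s_1 = g(1.260000) = 0.270039
s_2 = g(0.270039) = 0.726709
s_3 = g(0.726709) = 0.460290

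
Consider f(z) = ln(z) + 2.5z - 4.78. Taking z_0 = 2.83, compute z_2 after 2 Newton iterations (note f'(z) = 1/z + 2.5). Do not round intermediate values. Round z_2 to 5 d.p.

1.69971

z_0 = 2.830000: f = 3.335277, f' = 2.853357 → z_1 = 2.830000 - (3.335277)/(2.853357) = 1.661104
z_1 = 1.661104: f = -0.119757, f' = 3.102009 → z_2 = 1.661104 - (-0.119757)/(3.102009) = 1.699710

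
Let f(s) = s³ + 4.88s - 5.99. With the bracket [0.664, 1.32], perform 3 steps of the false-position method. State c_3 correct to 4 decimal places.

1.0134

False-position update: c = (a·f(b) − b·f(a))/(f(b) − f(a)); replace the endpoint whose sign matches f(c).
f(0.664000) = -2.456925, f(1.320000) = 2.751568
step 1: c = 0.973445, f(c) = -0.317156 < 0 → new bracket [0.973445, 1.320000]
step 2: c = 1.009262, f(c) = -0.036758 < 0 → new bracket [1.009262, 1.320000]
step 3: c = 1.013358, f(c) = -0.004199 < 0 → new bracket [1.013358, 1.320000]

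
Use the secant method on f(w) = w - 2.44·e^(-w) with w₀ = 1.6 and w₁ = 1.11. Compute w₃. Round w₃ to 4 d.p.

f(w_0) = 1.107372, f(w_1) = 0.305876
w_2 = 1.110000 - (0.305876)·(1.110000 - 1.600000)/(0.305876 - (1.107372)) = 0.923001; f(w_2) = -0.046472
w_3 = 0.923001 - (-0.046472)·(0.923001 - 1.110000)/(-0.046472 - (0.305876)) = 0.947665; f(w_3) = 0.001810

0.9477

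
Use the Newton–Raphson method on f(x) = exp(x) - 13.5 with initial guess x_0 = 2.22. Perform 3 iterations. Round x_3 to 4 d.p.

f'(x) = exp(x)
x_0 = 2.220000: f = -4.292669, f' = 9.207331 → x_1 = 2.220000 - (-4.292669)/(9.207331) = 2.686223
x_1 = 2.686223: f = 1.176139, f' = 14.676139 → x_2 = 2.686223 - (1.176139)/(14.676139) = 2.606083
x_2 = 2.606083: f = 0.045894, f' = 13.545894 → x_3 = 2.606083 - (0.045894)/(13.545894) = 2.602695

2.6027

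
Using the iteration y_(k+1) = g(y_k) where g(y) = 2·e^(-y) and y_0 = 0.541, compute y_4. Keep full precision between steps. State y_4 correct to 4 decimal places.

y_1 = g(0.541000) = 1.164332
y_2 = g(1.164332) = 0.624262
y_3 = g(0.624262) = 1.071313
y_4 = g(1.071313) = 0.685117

0.6851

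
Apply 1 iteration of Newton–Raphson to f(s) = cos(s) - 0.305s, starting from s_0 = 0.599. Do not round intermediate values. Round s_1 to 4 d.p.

f'(s) = -sin(s) - 0.305
s_0 = 0.599000: f = 0.643205, f' = -0.868817 → s_1 = 0.599000 - (0.643205)/(-0.868817) = 1.339323

1.3393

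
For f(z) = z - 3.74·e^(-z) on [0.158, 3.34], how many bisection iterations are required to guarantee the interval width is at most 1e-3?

12

Initial width b − a = 3.34 − 0.158 = 3.182000.
After n steps the width is (b−a)/2^n; need (b−a)/2^n ≤ 1e-3.
So n ≥ log₂(3.182000/1e-3) = log₂(3182.0000) ≈ 11.6357.
Hence n = 12.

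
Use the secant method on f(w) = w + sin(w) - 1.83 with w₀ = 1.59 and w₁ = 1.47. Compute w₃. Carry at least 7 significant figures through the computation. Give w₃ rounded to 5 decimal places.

1.01279

Secant update: w_(k+1) = w_k − f(w_k)·(w_k − w_(k-1))/(f(w_k) − f(w_(k-1))).
f(w_0) = 0.759816, f(w_1) = 0.634924
w_2 = 1.470000 - (0.634924)·(1.470000 - 1.590000)/(0.634924 - (0.759816)) = 0.859942; f(w_2) = -0.212253
w_3 = 0.859942 - (-0.212253)·(0.859942 - 1.470000)/(-0.212253 - (0.634924)) = 1.012787; f(w_3) = 0.031098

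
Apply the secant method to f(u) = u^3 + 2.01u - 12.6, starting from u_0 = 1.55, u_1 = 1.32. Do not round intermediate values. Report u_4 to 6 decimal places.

Secant update: u_(k+1) = u_k − f(u_k)·(u_k − u_(k-1))/(f(u_k) − f(u_(k-1))).
f(u_0) = -5.760625, f(u_1) = -7.646832
u_2 = 1.320000 - (-7.646832)·(1.320000 - 1.550000)/(-7.646832 - (-5.760625)) = 2.252438; f(u_2) = 3.355095
u_3 = 2.252438 - (3.355095)·(2.252438 - 1.320000)/(3.355095 - (-7.646832)) = 1.968086; f(u_3) = -1.021033
u_4 = 1.968086 - (-1.021033)·(1.968086 - 2.252438)/(-1.021033 - (3.355095)) = 2.034431; f(u_4) = -0.090469

2.034431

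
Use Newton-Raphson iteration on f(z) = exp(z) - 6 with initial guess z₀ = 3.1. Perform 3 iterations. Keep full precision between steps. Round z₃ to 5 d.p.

1.80102

f'(z) = exp(z)
z_0 = 3.100000: f = 16.197951, f' = 22.197951 → z_1 = 3.100000 - (16.197951)/(22.197951) = 2.370295
z_1 = 2.370295: f = 4.700551, f' = 10.700551 → z_2 = 2.370295 - (4.700551)/(10.700551) = 1.931014
z_2 = 1.931014: f = 0.896500, f' = 6.896500 → z_3 = 1.931014 - (0.896500)/(6.896500) = 1.801021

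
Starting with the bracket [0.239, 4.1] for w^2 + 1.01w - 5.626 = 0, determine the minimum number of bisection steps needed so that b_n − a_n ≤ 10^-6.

Initial width b − a = 4.1 − 0.239 = 3.861000.
After n steps the width is (b−a)/2^n; need (b−a)/2^n ≤ 10^-6.
So n ≥ log₂(3.861000/10^-6) = log₂(3861000.0000) ≈ 21.8805.
Hence n = 22.

22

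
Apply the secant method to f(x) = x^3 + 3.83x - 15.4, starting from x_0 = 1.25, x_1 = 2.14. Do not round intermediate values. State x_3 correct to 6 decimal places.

f(x_0) = -8.659375, f(x_1) = 2.596544
x_2 = 2.140000 - (2.596544)·(2.140000 - 1.250000)/(2.596544 - (-8.659375)) = 1.934693; f(x_2) = -0.748505
x_3 = 1.934693 - (-0.748505)·(1.934693 - 2.140000)/(-0.748505 - (2.596544)) = 1.980633; f(x_3) = -0.044334

1.980633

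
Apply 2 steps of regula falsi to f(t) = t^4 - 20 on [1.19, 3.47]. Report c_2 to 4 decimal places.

1.6936

False-position update: c = (a·f(b) − b·f(a))/(f(b) − f(a)); replace the endpoint whose sign matches f(c).
f(1.190000) = -17.994661, f(3.470000) = 124.983273
step 1: c = 1.476952, f(c) = -15.241548 < 0 → new bracket [1.476952, 3.470000]
step 2: c = 1.693584, f(c) = -11.773279 < 0 → new bracket [1.693584, 3.470000]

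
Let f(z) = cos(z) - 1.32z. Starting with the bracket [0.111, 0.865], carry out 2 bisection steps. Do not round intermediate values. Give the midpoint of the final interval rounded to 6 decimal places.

f(0.111000) = 0.847326, f(0.865000) = -0.493160 (opposite signs)
step 1: m = 0.488000, f(m) = 0.239112 > 0 → root in [0.488000, 0.865000]
step 2: m = 0.676500, f(m) = -0.113211 < 0 → root in [0.488000, 0.676500]
Midpoint of [0.488000, 0.676500] = 0.582250

0.582250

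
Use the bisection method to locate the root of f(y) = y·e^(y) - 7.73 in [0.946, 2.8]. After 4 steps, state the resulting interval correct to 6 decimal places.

[1.525375, 1.641250]

f(0.946000) = -5.293683, f(2.800000) = 38.315011 (opposite signs)
step 1: m = 1.873000, f(m) = 4.459092 > 0 → root in [0.946000, 1.873000]
step 2: m = 1.409500, f(m) = -1.959637 < 0 → root in [1.409500, 1.873000]
step 3: m = 1.641250, f(m) = 0.741505 > 0 → root in [1.409500, 1.641250]
step 4: m = 1.525375, f(m) = -0.718054 < 0 → root in [1.525375, 1.641250]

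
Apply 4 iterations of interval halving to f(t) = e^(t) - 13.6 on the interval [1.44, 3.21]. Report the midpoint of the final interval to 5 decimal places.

2.60156

f(1.440000) = -9.379304, f(3.210000) = 11.179086 (opposite signs)
step 1: m = 2.325000, f(m) = -3.373320 < 0 → root in [2.325000, 3.210000]
step 2: m = 2.767500, f(m) = 2.318787 > 0 → root in [2.325000, 2.767500]
step 3: m = 2.546250, f(m) = -0.840833 < 0 → root in [2.546250, 2.767500]
step 4: m = 2.656875, f(m) = 0.651683 > 0 → root in [2.546250, 2.656875]
Midpoint of [2.546250, 2.656875] = 2.601562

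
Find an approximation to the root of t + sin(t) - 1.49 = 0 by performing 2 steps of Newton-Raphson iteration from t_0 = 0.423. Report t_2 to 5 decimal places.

f'(t) = 1 + cos(t)
t_0 = 0.423000: f = -0.656502, f' = 1.911862 → t_1 = 0.423000 - (-0.656502)/(1.911862) = 0.766384
t_1 = 0.766384: f = -0.030082, f' = 1.720423 → t_2 = 0.766384 - (-0.030082)/(1.720423) = 0.783869

0.78387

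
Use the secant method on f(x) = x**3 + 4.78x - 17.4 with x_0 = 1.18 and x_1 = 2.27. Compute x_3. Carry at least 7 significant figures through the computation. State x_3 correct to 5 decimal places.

Secant update: x_(k+1) = x_k − f(x_k)·(x_k − x_(k-1))/(f(x_k) − f(x_(k-1))).
f(x_0) = -10.116568, f(x_1) = 5.147683
x_2 = 2.270000 - (5.147683)·(2.270000 - 1.180000)/(5.147683 - (-10.116568)) = 1.902411; f(x_2) = -1.421335
x_3 = 1.902411 - (-1.421335)·(1.902411 - 2.270000)/(-1.421335 - (5.147683)) = 1.981946; f(x_3) = -0.140999

1.98195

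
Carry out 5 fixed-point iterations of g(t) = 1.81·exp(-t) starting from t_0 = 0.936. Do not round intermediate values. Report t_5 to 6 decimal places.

t_1 = g(0.936000) = 0.709870
t_2 = g(0.709870) = 0.889992
t_3 = g(0.889992) = 0.743293
t_4 = g(0.743293) = 0.860737
t_5 = g(0.860737) = 0.765359

0.765359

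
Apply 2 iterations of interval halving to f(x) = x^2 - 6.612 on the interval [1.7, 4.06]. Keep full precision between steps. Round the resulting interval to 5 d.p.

[2.29000, 2.88000]

f(1.700000) = -3.722000, f(4.060000) = 9.871600 (opposite signs)
step 1: m = 2.880000, f(m) = 1.682400 > 0 → root in [1.700000, 2.880000]
step 2: m = 2.290000, f(m) = -1.367900 < 0 → root in [2.290000, 2.880000]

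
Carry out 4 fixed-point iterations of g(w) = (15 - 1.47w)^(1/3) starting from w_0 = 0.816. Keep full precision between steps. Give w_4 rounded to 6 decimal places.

2.267877

w_1 = g(0.816000) = 2.398638
w_2 = g(2.398638) = 2.255477
w_3 = g(2.255477) = 2.269182
w_4 = g(2.269182) = 2.267877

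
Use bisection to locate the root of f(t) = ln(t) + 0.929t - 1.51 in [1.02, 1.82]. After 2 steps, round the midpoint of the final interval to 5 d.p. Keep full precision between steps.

1.32000

f(1.020000) = -0.542617, f(1.820000) = 0.779617 (opposite signs)
step 1: m = 1.420000, f(m) = 0.159837 > 0 → root in [1.020000, 1.420000]
step 2: m = 1.220000, f(m) = -0.177769 < 0 → root in [1.220000, 1.420000]
Midpoint of [1.220000, 1.420000] = 1.320000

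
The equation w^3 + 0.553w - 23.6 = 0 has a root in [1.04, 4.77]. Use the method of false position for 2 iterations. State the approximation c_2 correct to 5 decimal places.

2.26922

False-position update: c = (a·f(b) − b·f(a))/(f(b) − f(a)); replace the endpoint whose sign matches f(c).
f(1.040000) = -21.900016, f(4.770000) = 87.569143
step 1: c = 1.786211, f(c) = -16.913233 < 0 → new bracket [1.786211, 4.770000]
step 2: c = 2.269216, f(c) = -10.660158 < 0 → new bracket [2.269216, 4.770000]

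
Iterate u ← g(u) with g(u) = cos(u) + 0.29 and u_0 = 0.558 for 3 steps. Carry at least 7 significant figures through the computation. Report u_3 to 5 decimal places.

u_1 = g(0.558000) = 1.138316
u_2 = g(1.138316) = 0.709124
u_3 = g(0.709124) = 1.048932

1.04893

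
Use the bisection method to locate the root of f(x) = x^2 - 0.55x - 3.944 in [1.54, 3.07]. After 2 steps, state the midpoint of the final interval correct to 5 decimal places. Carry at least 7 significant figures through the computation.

2.11375

f(1.540000) = -2.419400, f(3.070000) = 3.792400 (opposite signs)
step 1: m = 2.305000, f(m) = 0.101275 > 0 → root in [1.540000, 2.305000]
step 2: m = 1.922500, f(m) = -1.305369 < 0 → root in [1.922500, 2.305000]
Midpoint of [1.922500, 2.305000] = 2.113750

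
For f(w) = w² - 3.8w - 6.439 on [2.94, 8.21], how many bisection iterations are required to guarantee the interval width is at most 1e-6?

23

Initial width b − a = 8.21 − 2.94 = 5.270000.
After n steps the width is (b−a)/2^n; need (b−a)/2^n ≤ 1e-6.
So n ≥ log₂(5.270000/1e-6) = log₂(5270000.0000) ≈ 22.3294.
Hence n = 23.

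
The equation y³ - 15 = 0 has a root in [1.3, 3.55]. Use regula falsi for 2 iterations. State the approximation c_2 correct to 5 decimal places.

f(1.300000) = -12.803000, f(3.550000) = 29.738875
step 1: c = 1.977139, f(c) = -7.271212 < 0 → new bracket [1.977139, 3.550000]
step 2: c = 2.286152, f(c) = -3.051448 < 0 → new bracket [2.286152, 3.550000]

2.28615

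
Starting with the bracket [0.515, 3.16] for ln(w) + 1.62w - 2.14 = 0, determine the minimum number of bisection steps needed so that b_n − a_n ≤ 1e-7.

25

Initial width b − a = 3.16 − 0.515 = 2.645000.
After n steps the width is (b−a)/2^n; need (b−a)/2^n ≤ 1e-7.
So n ≥ log₂(2.645000/1e-7) = log₂(26450000.0000) ≈ 24.6568.
Hence n = 25.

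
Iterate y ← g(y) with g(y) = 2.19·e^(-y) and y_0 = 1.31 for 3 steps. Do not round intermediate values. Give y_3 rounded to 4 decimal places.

y_1 = g(1.310000) = 0.590906
y_2 = g(0.590906) = 1.212877
y_3 = g(1.212877) = 0.651176

0.6512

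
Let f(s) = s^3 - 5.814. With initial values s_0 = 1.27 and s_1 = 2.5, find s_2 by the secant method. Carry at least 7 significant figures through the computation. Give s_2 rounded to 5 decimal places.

1.61115

Secant update: s_(k+1) = s_k − f(s_k)·(s_k − s_(k-1))/(f(s_k) − f(s_(k-1))).
f(s_0) = -3.765617, f(s_1) = 9.811000
s_2 = 2.500000 - (9.811000)·(2.500000 - 1.270000)/(9.811000 - (-3.765617)) = 1.611153; f(s_2) = -1.631743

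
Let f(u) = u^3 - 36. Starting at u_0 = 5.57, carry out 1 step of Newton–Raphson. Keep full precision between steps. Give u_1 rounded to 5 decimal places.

f'(u) = 3u^2
u_0 = 5.570000: f = 136.808693, f' = 93.074700 → u_1 = 5.570000 - (136.808693)/(93.074700) = 4.100119

4.10012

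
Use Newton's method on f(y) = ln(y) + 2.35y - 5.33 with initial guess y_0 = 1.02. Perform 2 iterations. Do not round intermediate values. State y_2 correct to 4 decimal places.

Newton update: y ← y − f(y)/f'(y).
f'(y) = 1/y + 2.35
y_0 = 1.020000: f = -2.913197, f' = 3.330392 → y_1 = 1.020000 - (-2.913197)/(3.330392) = 1.894731
y_1 = 1.894731: f = -0.238305, f' = 2.877779 → y_2 = 1.894731 - (-0.238305)/(2.877779) = 1.977540

1.9775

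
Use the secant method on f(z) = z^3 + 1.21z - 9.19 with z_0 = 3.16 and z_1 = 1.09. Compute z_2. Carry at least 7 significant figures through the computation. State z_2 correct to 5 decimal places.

f(z_0) = 26.188096, f(z_1) = -6.576071
z_2 = 1.090000 - (-6.576071)·(1.090000 - 3.160000)/(-6.576071 - (26.188096)) = 1.505468; f(z_2) = -3.956339

1.50547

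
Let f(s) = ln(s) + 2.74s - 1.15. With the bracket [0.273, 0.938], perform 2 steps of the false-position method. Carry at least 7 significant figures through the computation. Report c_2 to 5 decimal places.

0.60932

False-position update: c = (a·f(b) − b·f(a))/(f(b) − f(a)); replace the endpoint whose sign matches f(c).
f(0.273000) = -1.700263, f(0.938000) = 1.356115
step 1: c = 0.642940, f(c) = 0.169950 > 0 → new bracket [0.273000, 0.642940]
step 2: c = 0.609322, f(c) = 0.024136 > 0 → new bracket [0.273000, 0.609322]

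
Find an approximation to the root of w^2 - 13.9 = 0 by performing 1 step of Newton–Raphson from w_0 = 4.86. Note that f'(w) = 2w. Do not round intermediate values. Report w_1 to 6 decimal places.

w_0 = 4.860000: f = 9.719600, f' = 9.720000 → w_1 = 4.860000 - (9.719600)/(9.720000) = 3.860041

3.860041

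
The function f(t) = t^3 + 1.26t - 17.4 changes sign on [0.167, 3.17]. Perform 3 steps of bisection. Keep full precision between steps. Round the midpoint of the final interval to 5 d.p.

f(0.167000) = -17.184923, f(3.170000) = 18.449213 (opposite signs)
step 1: m = 1.668500, f(m) = -10.652766 < 0 → root in [1.668500, 3.170000]
step 2: m = 2.419250, f(m) = -0.192430 < 0 → root in [2.419250, 3.170000]
step 3: m = 2.794625, f(m) = 7.947050 > 0 → root in [2.419250, 2.794625]
Midpoint of [2.419250, 2.794625] = 2.606937

2.60694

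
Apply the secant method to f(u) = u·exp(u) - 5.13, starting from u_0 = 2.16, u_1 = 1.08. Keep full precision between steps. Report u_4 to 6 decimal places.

Secant update: u_(k+1) = u_k − f(u_k)·(u_k − u_(k-1))/(f(u_k) − f(u_(k-1))).
f(u_0) = 13.599657, f(u_1) = -1.949746
u_2 = 1.080000 - (-1.949746)·(1.080000 - 2.160000)/(-1.949746 - (13.599657)) = 1.215422; f(u_2) = -1.031944
u_3 = 1.215422 - (-1.031944)·(1.215422 - 1.080000)/(-1.031944 - (-1.949746)) = 1.367685; f(u_3) = 0.239874
u_4 = 1.367685 - (0.239874)·(1.367685 - 1.215422)/(0.239874 - (-1.031944)) = 1.338967; f(u_4) = -0.021706

1.338967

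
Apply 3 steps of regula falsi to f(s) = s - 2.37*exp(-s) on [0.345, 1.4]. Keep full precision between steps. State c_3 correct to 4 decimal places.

0.9341

False-position update: c = (a·f(b) − b·f(a))/(f(b) − f(a)); replace the endpoint whose sign matches f(c).
f(0.345000) = -1.333482, f(1.400000) = 0.815565
step 1: c = 0.999627, f(c) = 0.127427 > 0 → new bracket [0.345000, 0.999627]
step 2: c = 0.942527, f(c) = 0.019076 > 0 → new bracket [0.345000, 0.942527]
step 3: c = 0.934100, f(c) = 0.002834 > 0 → new bracket [0.345000, 0.934100]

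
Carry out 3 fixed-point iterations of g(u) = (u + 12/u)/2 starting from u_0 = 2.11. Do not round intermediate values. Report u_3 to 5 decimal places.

u_1 = g(2.110000) = 3.898602
u_2 = g(3.898602) = 3.488314
u_3 = g(3.488314) = 3.464186

3.46419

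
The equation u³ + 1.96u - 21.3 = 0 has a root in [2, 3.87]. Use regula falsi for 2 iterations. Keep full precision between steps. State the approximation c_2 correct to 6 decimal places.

2.459016

False-position update: c = (a·f(b) − b·f(a))/(f(b) − f(a)); replace the endpoint whose sign matches f(c).
f(2.000000) = -9.380000, f(3.870000) = 44.245803
step 1: c = 2.327093, f(c) = -4.136856 < 0 → new bracket [2.327093, 3.870000]
step 2: c = 2.459016, f(c) = -1.611259 < 0 → new bracket [2.459016, 3.870000]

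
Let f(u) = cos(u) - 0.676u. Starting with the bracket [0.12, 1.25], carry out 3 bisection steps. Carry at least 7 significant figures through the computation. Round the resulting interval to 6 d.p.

f(0.120000) = 0.911689, f(1.250000) = -0.529678 (opposite signs)
step 1: m = 0.685000, f(m) = 0.311359 > 0 → root in [0.685000, 1.250000]
step 2: m = 0.967500, f(m) = -0.086670 < 0 → root in [0.685000, 0.967500]
step 3: m = 0.826250, f(m) = 0.119093 > 0 → root in [0.826250, 0.967500]

[0.826250, 0.967500]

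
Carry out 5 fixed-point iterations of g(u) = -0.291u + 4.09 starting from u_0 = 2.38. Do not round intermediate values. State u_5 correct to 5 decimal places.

3.16973

u_1 = g(2.380000) = 3.397420
u_2 = g(3.397420) = 3.101351
u_3 = g(3.101351) = 3.187507
u_4 = g(3.187507) = 3.162435
u_5 = g(3.162435) = 3.169731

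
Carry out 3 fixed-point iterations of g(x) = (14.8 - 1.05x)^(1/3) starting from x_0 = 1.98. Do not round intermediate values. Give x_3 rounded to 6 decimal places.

2.312909

x_1 = g(1.980000) = 2.334392
x_2 = g(2.334392) = 2.311405
x_3 = g(2.311405) = 2.312909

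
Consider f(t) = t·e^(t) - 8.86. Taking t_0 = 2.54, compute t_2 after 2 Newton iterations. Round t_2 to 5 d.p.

f'(t) = (t + 1)·e^(t)
t_0 = 2.540000: f = 23.346364, f' = 44.886035 → t_1 = 2.540000 - (23.346364)/(44.886035) = 2.019875
t_1 = 2.019875: f = 6.364563, f' = 22.761943 → t_2 = 2.019875 - (6.364563)/(22.761943) = 1.740260

1.74026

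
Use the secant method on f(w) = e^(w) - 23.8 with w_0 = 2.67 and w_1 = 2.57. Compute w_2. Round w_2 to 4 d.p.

Secant update: w_(k+1) = w_k − f(w_k)·(w_k − w_(k-1))/(f(w_k) − f(w_(k-1))).
f(w_0) = -9.360031, f(w_1) = -10.734176
w_2 = 2.570000 - (-10.734176)·(2.570000 - 2.670000)/(-10.734176 - (-9.360031)) = 3.351153; f(w_2) = 4.735622

3.3512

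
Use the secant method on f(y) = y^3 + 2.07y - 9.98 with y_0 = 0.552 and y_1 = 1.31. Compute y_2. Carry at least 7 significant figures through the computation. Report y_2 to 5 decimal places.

f(y_0) = -8.669163, f(y_1) = -5.020209
y_2 = 1.310000 - (-5.020209)·(1.310000 - 0.552000)/(-5.020209 - (-8.669163)) = 2.352852; f(y_2) = 7.915582

2.35285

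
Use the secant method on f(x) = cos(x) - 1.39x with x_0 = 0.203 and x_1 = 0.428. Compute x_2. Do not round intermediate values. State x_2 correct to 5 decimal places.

0.61326

Secant update: x_(k+1) = x_k − f(x_k)·(x_k − x_(k-1))/(f(x_k) − f(x_(k-1))).
f(x_0) = 0.697296, f(x_1) = 0.314878
x_2 = 0.428000 - (0.314878)·(0.428000 - 0.203000)/(0.314878 - (0.697296)) = 0.613262; f(x_2) = -0.034659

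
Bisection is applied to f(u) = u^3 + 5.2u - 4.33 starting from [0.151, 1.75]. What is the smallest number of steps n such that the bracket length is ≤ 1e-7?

24

Initial width b − a = 1.75 − 0.151 = 1.599000.
After n steps the width is (b−a)/2^n; need (b−a)/2^n ≤ 1e-7.
So n ≥ log₂(1.599000/1e-7) = log₂(15990000.0000) ≈ 23.9307.
Hence n = 24.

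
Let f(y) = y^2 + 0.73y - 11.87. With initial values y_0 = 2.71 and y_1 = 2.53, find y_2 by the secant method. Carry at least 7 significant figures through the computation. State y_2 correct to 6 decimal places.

3.136734

f(y_0) = -2.547600, f(y_1) = -3.622200
y_2 = 2.530000 - (-3.622200)·(2.530000 - 2.710000)/(-3.622200 - (-2.547600)) = 3.136734; f(y_2) = 0.258914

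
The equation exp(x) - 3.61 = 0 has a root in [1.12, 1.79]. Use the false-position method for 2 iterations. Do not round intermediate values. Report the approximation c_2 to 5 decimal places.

f(1.120000) = -0.545146, f(1.790000) = 2.379452
step 1: c = 1.244888, f(c) = -0.137454 < 0 → new bracket [1.244888, 1.790000]
step 2: c = 1.274658, f(c) = -0.032523 < 0 → new bracket [1.274658, 1.790000]

1.27466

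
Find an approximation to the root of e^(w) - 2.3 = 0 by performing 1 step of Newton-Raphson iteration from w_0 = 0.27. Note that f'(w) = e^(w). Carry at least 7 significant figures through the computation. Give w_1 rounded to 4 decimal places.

w_0 = 0.270000: f = -0.990036, f' = 1.309964 → w_1 = 0.270000 - (-0.990036)/(1.309964) = 1.025773

1.0258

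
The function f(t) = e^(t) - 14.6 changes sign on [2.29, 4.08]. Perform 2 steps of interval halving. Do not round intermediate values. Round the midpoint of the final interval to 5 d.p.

2.51375

f(2.290000) = -4.725062, f(4.080000) = 44.545470 (opposite signs)
step 1: m = 3.185000, f(m) = 9.567288 > 0 → root in [2.290000, 3.185000]
step 2: m = 2.737500, f(m) = 0.848316 > 0 → root in [2.290000, 2.737500]
Midpoint of [2.290000, 2.737500] = 2.513750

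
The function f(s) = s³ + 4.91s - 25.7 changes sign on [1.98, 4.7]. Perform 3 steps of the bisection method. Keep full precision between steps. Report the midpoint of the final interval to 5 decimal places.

f(1.980000) = -8.215808, f(4.700000) = 101.200000 (opposite signs)
step 1: m = 3.340000, f(m) = 27.959104 > 0 → root in [1.980000, 3.340000]
step 2: m = 2.660000, f(m) = 6.181696 > 0 → root in [1.980000, 2.660000]
step 3: m = 2.320000, f(m) = -1.821632 < 0 → root in [2.320000, 2.660000]
Midpoint of [2.320000, 2.660000] = 2.490000

2.49000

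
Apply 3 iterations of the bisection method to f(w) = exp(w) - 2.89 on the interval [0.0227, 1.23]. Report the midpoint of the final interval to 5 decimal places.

1.00363

f(0.022700) = -1.867040, f(1.230000) = 0.531230 (opposite signs)
step 1: m = 0.626350, f(m) = -1.019230 < 0 → root in [0.626350, 1.230000]
step 2: m = 0.928175, f(m) = -0.360112 < 0 → root in [0.928175, 1.230000]
step 3: m = 1.079087, f(m) = 0.051994 > 0 → root in [0.928175, 1.079087]
Midpoint of [0.928175, 1.079087] = 1.003631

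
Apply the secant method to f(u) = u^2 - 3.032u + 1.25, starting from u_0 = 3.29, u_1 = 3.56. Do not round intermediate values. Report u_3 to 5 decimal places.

f(u_0) = 2.098820, f(u_1) = 3.129680
u_2 = 3.560000 - (3.129680)·(3.560000 - 3.290000)/(3.129680 - (2.098820)) = 2.740283; f(u_2) = 0.450613
u_3 = 2.740283 - (0.450613)·(2.740283 - 3.560000)/(0.450613 - (3.129680)) = 2.602408; f(u_3) = 0.132027

2.60241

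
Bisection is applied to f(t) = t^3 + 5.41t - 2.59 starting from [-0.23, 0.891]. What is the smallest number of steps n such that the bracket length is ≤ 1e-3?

11

Initial width b − a = 0.891 − -0.23 = 1.121000.
After n steps the width is (b−a)/2^n; need (b−a)/2^n ≤ 1e-3.
So n ≥ log₂(1.121000/1e-3) = log₂(1121.0000) ≈ 10.1306.
Hence n = 11.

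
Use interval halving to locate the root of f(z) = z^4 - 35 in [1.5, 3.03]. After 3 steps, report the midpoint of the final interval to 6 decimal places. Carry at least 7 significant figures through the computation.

f(1.500000) = -29.937500, f(3.030000) = 49.288925 (opposite signs)
step 1: m = 2.265000, f(m) = -8.680791 < 0 → root in [2.265000, 3.030000]
step 2: m = 2.647500, f(m) = 14.129673 > 0 → root in [2.265000, 2.647500]
step 3: m = 2.456250, f(m) = 1.399069 > 0 → root in [2.265000, 2.456250]
Midpoint of [2.265000, 2.456250] = 2.360625

2.360625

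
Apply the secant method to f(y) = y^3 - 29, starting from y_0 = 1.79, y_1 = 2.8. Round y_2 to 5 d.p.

3.23896

f(y_0) = -23.264661, f(y_1) = -7.048000
y_2 = 2.800000 - (-7.048000)·(2.800000 - 1.790000)/(-7.048000 - (-23.264661)) = 3.238961; f(y_2) = 4.979510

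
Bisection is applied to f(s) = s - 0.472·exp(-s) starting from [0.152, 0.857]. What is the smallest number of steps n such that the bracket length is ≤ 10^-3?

10

Initial width b − a = 0.857 − 0.152 = 0.705000.
After n steps the width is (b−a)/2^n; need (b−a)/2^n ≤ 10^-3.
So n ≥ log₂(0.705000/10^-3) = log₂(705.0000) ≈ 9.4615.
Hence n = 10.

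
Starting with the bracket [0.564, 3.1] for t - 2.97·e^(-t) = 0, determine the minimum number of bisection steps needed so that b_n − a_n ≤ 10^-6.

22

Initial width b − a = 3.1 − 0.564 = 2.536000.
After n steps the width is (b−a)/2^n; need (b−a)/2^n ≤ 10^-6.
So n ≥ log₂(2.536000/10^-6) = log₂(2536000.0000) ≈ 21.2741.
Hence n = 22.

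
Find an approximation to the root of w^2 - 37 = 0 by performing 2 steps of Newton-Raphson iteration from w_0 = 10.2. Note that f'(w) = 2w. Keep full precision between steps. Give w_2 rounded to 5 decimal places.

Newton update: w ← w − f(w)/f'(w).
w_0 = 10.200000: f = 67.040000, f' = 20.400000 → w_1 = 10.200000 - (67.040000)/(20.400000) = 6.913725
w_1 = 6.913725: f = 10.799600, f' = 13.827451 → w_2 = 6.913725 - (10.799600)/(13.827451) = 6.132699

6.13270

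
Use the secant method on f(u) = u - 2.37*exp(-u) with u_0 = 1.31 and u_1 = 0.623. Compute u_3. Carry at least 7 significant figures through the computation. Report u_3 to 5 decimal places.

Secant update: u_(k+1) = u_k − f(u_k)·(u_k − u_(k-1))/(f(u_k) − f(u_(k-1))).
f(u_0) = 0.670526, f(u_1) = -0.648109
u_2 = 0.623000 - (-0.648109)·(0.623000 - 1.310000)/(-0.648109 - (0.670526)) = 0.960660; f(u_2) = 0.053803
u_3 = 0.960660 - (0.053803)·(0.960660 - 0.623000)/(0.053803 - (-0.648109)) = 0.934778; f(u_3) = 0.004143

0.93478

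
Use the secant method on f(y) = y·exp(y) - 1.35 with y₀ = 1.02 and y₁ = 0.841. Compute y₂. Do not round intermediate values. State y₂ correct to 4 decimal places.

f(y_0) = 1.478659, f(y_1) = 0.600014
y_2 = 0.841000 - (0.600014)·(0.841000 - 1.020000)/(0.600014 - (1.478659)) = 0.718764; f(y_2) = 0.124827

0.7188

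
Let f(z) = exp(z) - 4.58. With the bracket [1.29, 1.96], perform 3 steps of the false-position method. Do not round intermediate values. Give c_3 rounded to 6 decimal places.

False-position update: c = (a·f(b) − b·f(a))/(f(b) − f(a)); replace the endpoint whose sign matches f(c).
f(1.290000) = -0.947213, f(1.960000) = 2.519327
step 1: c = 1.473074, f(c) = -0.217375 < 0 → new bracket [1.473074, 1.960000]
step 2: c = 1.511750, f(c) = -0.045339 < 0 → new bracket [1.511750, 1.960000]
step 3: c = 1.519675, f(c) = -0.009262 < 0 → new bracket [1.519675, 1.960000]

1.519675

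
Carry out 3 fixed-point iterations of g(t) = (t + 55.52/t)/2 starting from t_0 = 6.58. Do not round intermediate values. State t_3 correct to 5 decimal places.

t_1 = g(6.580000) = 7.508845
t_2 = g(7.508845) = 7.451396
t_3 = g(7.451396) = 7.451174

7.45117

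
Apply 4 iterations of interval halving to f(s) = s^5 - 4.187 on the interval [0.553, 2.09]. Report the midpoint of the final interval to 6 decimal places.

1.369531

f(0.553000) = -4.135284, f(2.090000) = 35.690822 (opposite signs)
step 1: m = 1.321500, f(m) = -0.156714 < 0 → root in [1.321500, 2.090000]
step 2: m = 1.705750, f(m) = 10.253323 > 0 → root in [1.321500, 1.705750]
step 3: m = 1.513625, f(m) = 3.757955 > 0 → root in [1.321500, 1.513625]
step 4: m = 1.417562, f(m) = 1.537151 > 0 → root in [1.321500, 1.417562]
Midpoint of [1.321500, 1.417562] = 1.369531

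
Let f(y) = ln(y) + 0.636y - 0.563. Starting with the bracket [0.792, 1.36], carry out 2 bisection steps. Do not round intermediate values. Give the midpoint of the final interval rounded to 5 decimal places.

f(0.792000) = -0.292482, f(1.360000) = 0.609445 (opposite signs)
step 1: m = 1.076000, f(m) = 0.194586 > 0 → root in [0.792000, 1.076000]
step 2: m = 0.934000, f(m) = -0.037255 < 0 → root in [0.934000, 1.076000]
Midpoint of [0.934000, 1.076000] = 1.005000

1.00500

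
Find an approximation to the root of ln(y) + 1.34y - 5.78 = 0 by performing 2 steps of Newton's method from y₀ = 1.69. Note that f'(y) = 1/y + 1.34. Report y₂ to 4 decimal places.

3.3994

y_0 = 1.690000: f = -2.990671, f' = 1.931716 → y_1 = 1.690000 - (-2.990671)/(1.931716) = 3.238194
y_1 = 3.238194: f = -0.265804, f' = 1.648814 → y_2 = 3.238194 - (-0.265804)/(1.648814) = 3.399403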